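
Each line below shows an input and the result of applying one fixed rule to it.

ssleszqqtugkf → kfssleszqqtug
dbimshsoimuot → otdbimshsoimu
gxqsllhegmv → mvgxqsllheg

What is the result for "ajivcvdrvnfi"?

fiajivcvdrvn

In each case the input is transformed by: move the last 2 characters to the front (rotate right by 2).
Doing the same to "ajivcvdrvnfi": "fiajivcvdrvn".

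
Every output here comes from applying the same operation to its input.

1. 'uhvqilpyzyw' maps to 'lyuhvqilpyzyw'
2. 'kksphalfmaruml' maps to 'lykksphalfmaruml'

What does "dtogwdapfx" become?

lydtogwdapfx

Rule — prepend "ly".
For "dtogwdapfx" the result is "lydtogwdapfx".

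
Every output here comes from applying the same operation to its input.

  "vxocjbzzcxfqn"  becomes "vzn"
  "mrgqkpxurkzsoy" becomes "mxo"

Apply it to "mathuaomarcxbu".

The transformation: keep every other character starting from the first (positions 1st, 3rd, 5th, ...), then keep one character in every 3, starting at position 1 (positions 1st, 4th, 7th, ...).
On "mathuaomarcxbu": the first step gives "mtuoacb", and the second then gives "mob".

mob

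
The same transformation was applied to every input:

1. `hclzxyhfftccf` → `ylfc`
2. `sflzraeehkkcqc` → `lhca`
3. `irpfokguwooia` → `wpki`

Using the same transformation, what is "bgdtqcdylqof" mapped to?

The rule is to keep one character in every 3, starting at position 3 (positions 3rd, 6th, 9th, ...), then sort the characters into reverse alphabetical order.
Working it through for "bgdtqcdylqof": intermediate "dclf", final "lfdc".

lfdc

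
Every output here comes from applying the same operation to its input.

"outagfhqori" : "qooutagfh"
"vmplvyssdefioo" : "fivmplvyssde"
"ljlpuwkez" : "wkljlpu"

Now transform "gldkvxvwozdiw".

The rule is to delete the last 2 characters, then move the last 2 characters to the front (rotate right by 2).
"gldkvxvwozdiw" → "gldkvxvwozd" → "zdgldkvxvwo".

zdgldkvxvwo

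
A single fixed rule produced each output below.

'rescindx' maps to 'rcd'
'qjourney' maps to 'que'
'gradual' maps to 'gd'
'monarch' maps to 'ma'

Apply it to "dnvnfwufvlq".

dnul

Looking at the pairs, the operation is to move the last character to the front, then keep one character in every 3, starting at position 2 (positions 2nd, 5th, 8th, ...).
Starting from "dnvnfwufvlq": after the first operation, "qdnvnfwufvl"; after the second, "dnul".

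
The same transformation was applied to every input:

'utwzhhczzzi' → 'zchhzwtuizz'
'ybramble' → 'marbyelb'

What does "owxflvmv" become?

Looking at the pairs, the operation is to move the last 3 characters to the front (rotate right by 3), then reverse the string.
For "owxflvmv", step one produces "vmvowxfl"; step two turns that into "lfxwovmv".

lfxwovmv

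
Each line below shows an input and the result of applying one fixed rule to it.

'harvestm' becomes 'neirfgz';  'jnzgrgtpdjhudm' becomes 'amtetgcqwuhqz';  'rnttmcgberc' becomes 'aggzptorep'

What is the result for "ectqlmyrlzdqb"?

The rule is to delete the first character, then shift every letter 13 places forward in the alphabet (wrapping around) — i.e. ROT13.
For "ectqlmyrlzdqb", step one produces "ctqlmyrlzdqb"; step two turns that into "pgdyzleymqdo".

pgdyzleymqdo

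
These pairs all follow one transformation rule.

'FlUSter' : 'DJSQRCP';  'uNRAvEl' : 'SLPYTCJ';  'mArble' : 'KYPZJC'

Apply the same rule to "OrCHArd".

MPAFYPB

Each output is the input with this applied: shift every letter 2 places backward in the alphabet (wrapping around), then convert every letter to uppercase.
"OrCHArd" → "MpAFYpb" → "MPAFYPB".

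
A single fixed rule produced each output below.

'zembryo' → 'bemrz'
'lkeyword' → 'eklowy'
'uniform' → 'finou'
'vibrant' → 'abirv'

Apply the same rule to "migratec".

agimrt

Looking at the pairs, the operation is to delete the last 2 characters, then sort the characters into alphabetical order.
Applying both steps to "migratec": "migrat", then "agimrt".
(Check on "lkeyword": → "lkeywo" → "eklowy" ✓)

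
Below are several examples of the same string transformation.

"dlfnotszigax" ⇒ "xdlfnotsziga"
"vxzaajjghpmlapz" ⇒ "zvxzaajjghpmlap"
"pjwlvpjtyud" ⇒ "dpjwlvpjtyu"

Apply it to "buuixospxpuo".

obuuixospxpu

Looking at the pairs, the operation is to move the last character to the front.
For "buuixospxpuo" the result is "obuuixospxpu".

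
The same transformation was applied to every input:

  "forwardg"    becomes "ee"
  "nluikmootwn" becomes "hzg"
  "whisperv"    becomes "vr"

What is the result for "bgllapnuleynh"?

ycya

Looking at the pairs, the operation is to shift every letter 13 places forward in the alphabet (wrapping around) — i.e. ROT13, then keep one character in every 3, starting at position 3 (positions 3rd, 6th, 9th, ...).
Starting from "bgllapnuleynh": after the first operation, "otyyncahyrlau"; after the second, "ycya".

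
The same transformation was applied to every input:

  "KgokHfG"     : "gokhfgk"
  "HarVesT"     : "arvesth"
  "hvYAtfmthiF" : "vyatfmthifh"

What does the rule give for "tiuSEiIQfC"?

What's happening: move the first character to the end, then convert every letter to lowercase.
For "tiuSEiIQfC" the result is "iuseiiqfct".

iuseiiqfct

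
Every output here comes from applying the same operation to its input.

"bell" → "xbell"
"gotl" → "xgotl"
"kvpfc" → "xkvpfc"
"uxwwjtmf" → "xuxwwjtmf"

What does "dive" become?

The rule is to prepend "x".
Applying that to "dive" gives "xdive".

xdive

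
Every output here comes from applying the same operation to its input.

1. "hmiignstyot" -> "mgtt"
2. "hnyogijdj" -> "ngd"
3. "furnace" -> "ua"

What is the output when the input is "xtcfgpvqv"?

tgq

In each case the input is transformed by: keep one character in every 3, starting at position 2 (positions 2nd, 5th, 8th, ...).
Doing the same to "xtcfgpvqv": "tgq".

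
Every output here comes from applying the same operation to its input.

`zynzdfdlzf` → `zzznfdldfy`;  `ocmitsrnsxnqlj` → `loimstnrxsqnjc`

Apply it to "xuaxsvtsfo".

The rule is to swap each adjacent pair of characters (1↔2, 3↔4, ...), then swap the first and last characters.
"xuaxsvtsfo" → "uxxavsstof" → "fxxavsstou".

fxxavsstou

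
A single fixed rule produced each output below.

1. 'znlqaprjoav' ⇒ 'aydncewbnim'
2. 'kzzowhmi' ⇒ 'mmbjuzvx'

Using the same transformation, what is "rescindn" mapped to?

The rule is to shift every letter 13 places forward in the alphabet (wrapping around) — i.e. ROT13, then move the first character to the end.
Applying that to "rescindn" gives "rfpvaqae".

rfpvaqae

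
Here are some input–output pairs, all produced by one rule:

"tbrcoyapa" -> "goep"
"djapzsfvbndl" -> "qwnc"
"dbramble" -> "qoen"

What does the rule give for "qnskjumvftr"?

dafx

The transformation: shift every letter 13 places forward in the alphabet (wrapping around) — i.e. ROT13, then keep only the first 4 characters.
"qnskjumvftr" → "dafxwhzisge" → "dafx".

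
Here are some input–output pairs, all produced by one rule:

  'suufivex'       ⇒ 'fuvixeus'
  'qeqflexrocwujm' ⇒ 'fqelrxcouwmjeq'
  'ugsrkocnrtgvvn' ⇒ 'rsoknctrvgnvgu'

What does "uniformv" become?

The rule is to move the first 2 characters to the end (rotate left by 2), then swap each adjacent pair of characters (1↔2, 3↔4, ...).
"uniformv" → "firovmnu".

firovmnu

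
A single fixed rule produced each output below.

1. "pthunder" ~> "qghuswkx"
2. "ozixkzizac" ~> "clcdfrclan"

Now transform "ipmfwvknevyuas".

qhybxdvlspizyn

What's happening: shift every letter 3 places forward in the alphabet (wrapping around), then swap the front and back halves of the string.
Starting from "ipmfwvknevyuas": after the first operation, "lspizynqhybxdv"; after the second, "qhybxdvlspizyn".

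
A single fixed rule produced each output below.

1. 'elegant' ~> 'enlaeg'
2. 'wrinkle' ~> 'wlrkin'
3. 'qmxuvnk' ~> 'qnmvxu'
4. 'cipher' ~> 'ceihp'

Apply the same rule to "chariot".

Looking at the pairs, the operation is to delete the last character, then take characters alternately from the front and the back (1st, last, 2nd, 2nd-last, ...).
For "chariot", step one produces "chario"; step two turns that into "cohiar".

cohiar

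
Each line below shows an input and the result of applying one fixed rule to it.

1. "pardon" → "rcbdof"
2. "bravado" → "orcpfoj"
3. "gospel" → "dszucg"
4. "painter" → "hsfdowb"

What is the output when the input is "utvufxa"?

In each case the input is transformed by: shift every letter 12 places backward in the alphabet (wrapping around), then move the last 3 characters to the front (rotate right by 3).
"utvufxa" → "ihjitlo" → "tloihji".
(Check on "bravado": → "pfojorc" → "orcpfoj" ✓)

tloihji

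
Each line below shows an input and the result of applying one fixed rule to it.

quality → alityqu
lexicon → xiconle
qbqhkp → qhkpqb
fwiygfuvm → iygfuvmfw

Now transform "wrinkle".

inklewr

In each case the input is transformed by: move the first 2 characters to the end (rotate left by 2).
"wrinkle" → "inklewr".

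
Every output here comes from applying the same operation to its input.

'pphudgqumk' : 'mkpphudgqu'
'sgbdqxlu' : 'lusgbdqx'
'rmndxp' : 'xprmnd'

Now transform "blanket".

etblank

In each case the input is transformed by: move the last 2 characters to the front (rotate right by 2).
Doing the same to "blanket": "etblank".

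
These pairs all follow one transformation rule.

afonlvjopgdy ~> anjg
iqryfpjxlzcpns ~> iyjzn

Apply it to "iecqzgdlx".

iqd

The transformation: keep one character in every 3, starting at position 1 (positions 1st, 4th, 7th, ...).
Doing the same to "iecqzgdlx": "iqd".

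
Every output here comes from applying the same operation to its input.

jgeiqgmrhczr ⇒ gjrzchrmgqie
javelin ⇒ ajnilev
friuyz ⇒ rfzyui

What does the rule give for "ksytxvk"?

skkvxty

Each output is the input with this applied: move the first 2 characters to the end (rotate left by 2), then reverse the string.
Working it through for "ksytxvk": intermediate "ytxvkks", final "skkvxty".
(Check on "friuyz": → "iuyzfr" → "rfzyui" ✓)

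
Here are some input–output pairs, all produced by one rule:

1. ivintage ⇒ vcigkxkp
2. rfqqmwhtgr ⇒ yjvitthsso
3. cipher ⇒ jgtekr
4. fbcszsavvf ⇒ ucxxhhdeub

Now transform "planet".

pgvrnc

The transformation: shift every letter 2 places forward in the alphabet (wrapping around), then swap the front and back halves of the string.
So "planet" becomes "pgvrnc".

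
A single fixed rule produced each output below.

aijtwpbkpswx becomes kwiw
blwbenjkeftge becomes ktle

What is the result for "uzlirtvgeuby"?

gbzr

Looking at the pairs, the operation is to keep one character in every 3, starting at position 2 (positions 2nd, 5th, 8th, ...), then swap the front and back halves of the string.
"uzlirtvgeuby" → "gbzr".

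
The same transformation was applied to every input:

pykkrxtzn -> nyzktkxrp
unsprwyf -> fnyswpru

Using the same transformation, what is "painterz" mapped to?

The rule is to take characters alternately from the front and the back (1st, last, 2nd, 2nd-last, ...), then move the first character to the end.
Working it through for "painterz": intermediate "pzarient", final "zarientp".

zarientp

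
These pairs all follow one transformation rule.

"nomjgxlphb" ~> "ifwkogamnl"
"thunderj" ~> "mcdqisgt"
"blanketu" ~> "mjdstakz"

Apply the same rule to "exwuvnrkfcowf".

In each case the input is transformed by: move the first 3 characters to the end (rotate left by 3), then shift every letter 1 place backward in the alphabet (wrapping around).
For "exwuvnrkfcowf" the result is "tumqjebnvedwv".

tumqjebnvedwv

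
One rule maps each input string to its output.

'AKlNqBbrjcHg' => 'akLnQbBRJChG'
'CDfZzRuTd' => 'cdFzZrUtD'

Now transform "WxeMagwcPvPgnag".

Each output is the input with this applied: flip the case of every letter.
So "WxeMagwcPvPgnag" becomes "wXEmAGWCpVpGNAG".

wXEmAGWCpVpGNAG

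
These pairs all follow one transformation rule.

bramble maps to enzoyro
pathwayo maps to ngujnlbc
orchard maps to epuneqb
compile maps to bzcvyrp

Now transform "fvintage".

ivagntrs

Looking at the pairs, the operation is to shift every letter 13 places forward in the alphabet (wrapping around) — i.e. ROT13, then move the first character to the end.
"fvintage" → "sivagntr" → "ivagntrs".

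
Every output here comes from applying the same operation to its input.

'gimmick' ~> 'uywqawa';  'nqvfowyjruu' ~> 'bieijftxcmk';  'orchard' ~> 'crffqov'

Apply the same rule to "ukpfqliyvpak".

Each output is the input with this applied: take characters alternately from the front and the back (1st, last, 2nd, 2nd-last, ...), then shift every letter 12 places backward in the alphabet (wrapping around).
"ukpfqliyvpak" → "iyyoddtjemzw".

iyyoddtjemzw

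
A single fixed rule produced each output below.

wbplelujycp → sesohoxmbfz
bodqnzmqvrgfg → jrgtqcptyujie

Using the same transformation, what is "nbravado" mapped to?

In each case the input is transformed by: shift every letter 3 places forward in the alphabet (wrapping around), then swap the first and last characters.
"nbravado" → "qeudydgr" → "reudydgq".

reudydgq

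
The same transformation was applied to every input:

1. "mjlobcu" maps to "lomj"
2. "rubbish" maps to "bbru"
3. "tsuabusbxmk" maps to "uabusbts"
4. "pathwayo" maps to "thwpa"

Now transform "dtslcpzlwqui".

Each output is the input with this applied: delete the last 3 characters, then move the first 2 characters to the end (rotate left by 2).
On "dtslcpzlwqui": the first step gives "dtslcpzlw", and the second then gives "slcpzlwdt".

slcpzlwdt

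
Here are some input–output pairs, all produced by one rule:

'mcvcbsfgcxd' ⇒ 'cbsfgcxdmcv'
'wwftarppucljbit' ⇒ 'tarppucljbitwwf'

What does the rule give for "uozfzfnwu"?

fzfnwuuoz

In each case the input is transformed by: move the first 3 characters to the end (rotate left by 3).
"uozfzfnwu" → "fzfnwuuoz".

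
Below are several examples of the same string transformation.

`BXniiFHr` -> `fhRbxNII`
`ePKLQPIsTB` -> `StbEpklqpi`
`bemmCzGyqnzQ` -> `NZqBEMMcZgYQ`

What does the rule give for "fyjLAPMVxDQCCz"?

ccZFYJlapmvXdq

Looking at the pairs, the operation is to flip the case of every letter, then move the last 3 characters to the front (rotate right by 3).
"fyjLAPMVxDQCCz" → "ccZFYJlapmvXdq".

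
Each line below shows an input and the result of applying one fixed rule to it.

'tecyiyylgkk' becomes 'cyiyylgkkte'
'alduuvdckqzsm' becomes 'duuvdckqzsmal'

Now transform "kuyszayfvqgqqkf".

yszayfvqgqqkfku

The transformation: move the first 2 characters to the end (rotate left by 2).
Applying that to "kuyszayfvqgqqkf" gives "yszayfvqgqqkfku".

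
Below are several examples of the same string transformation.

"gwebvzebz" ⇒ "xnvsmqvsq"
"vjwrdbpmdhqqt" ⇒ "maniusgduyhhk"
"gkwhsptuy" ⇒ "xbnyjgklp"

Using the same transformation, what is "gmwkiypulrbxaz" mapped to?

xdnbzpglcisorq

In each case the input is transformed by: shift every letter 9 places backward in the alphabet (wrapping around).
So "gmwkiypulrbxaz" becomes "xdnbzpglcisorq".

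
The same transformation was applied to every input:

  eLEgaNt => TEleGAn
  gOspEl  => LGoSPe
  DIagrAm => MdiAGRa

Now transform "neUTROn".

NNEutro

The pattern: flip the case of every letter, then move the last character to the front.
"neUTROn" → "NEutroN" → "NNEutro".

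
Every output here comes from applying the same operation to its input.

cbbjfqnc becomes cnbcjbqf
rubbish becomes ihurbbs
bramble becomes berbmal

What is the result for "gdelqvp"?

qpdglev

The pattern: swap each adjacent pair of characters (1↔2, 3↔4, ...), then move the last 2 characters to the front (rotate right by 2).
For "gdelqvp", step one produces "dglevqp"; step two turns that into "qpdglev".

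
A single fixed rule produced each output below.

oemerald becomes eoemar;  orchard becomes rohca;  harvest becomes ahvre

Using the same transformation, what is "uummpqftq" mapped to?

Looking at the pairs, the operation is to delete the last 2 characters, then swap each adjacent pair of characters (1↔2, 3↔4, ...).
For "uummpqftq" the result is "uummqpf".

uummqpf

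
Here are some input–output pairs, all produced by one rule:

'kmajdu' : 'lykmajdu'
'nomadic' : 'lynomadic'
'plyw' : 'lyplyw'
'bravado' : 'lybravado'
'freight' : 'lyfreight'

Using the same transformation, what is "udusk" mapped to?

lyudusk

What's happening: prepend "ly".
So "udusk" becomes "lyudusk".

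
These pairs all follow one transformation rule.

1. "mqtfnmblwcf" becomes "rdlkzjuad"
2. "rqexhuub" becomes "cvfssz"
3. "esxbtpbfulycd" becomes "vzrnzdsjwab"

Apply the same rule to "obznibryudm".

The rule is to delete the first 2 characters, then shift every letter 2 places backward in the alphabet (wrapping around).
Applying both steps to "obznibryudm": "znibryudm", then "xlgzpwsbk".

xlgzpwsbk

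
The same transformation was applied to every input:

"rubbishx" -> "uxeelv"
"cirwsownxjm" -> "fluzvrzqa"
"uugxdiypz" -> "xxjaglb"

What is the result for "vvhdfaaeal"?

yykgiddh

Each output is the input with this applied: delete the last 2 characters, then shift every letter 3 places forward in the alphabet (wrapping around).
On "vvhdfaaeal": the first step gives "vvhdfaae", and the second then gives "yykgiddh".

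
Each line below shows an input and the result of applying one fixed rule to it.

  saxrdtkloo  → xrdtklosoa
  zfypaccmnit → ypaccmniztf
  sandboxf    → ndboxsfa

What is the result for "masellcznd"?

sellcznmda

Each output is the input with this applied: swap the first and last characters, then move the first 2 characters to the end (rotate left by 2).
Doing the same to "masellcznd": "sellcznmda".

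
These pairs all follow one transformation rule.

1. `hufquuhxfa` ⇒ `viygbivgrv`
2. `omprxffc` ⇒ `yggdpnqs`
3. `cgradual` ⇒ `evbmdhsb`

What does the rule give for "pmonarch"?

bsdiqnpo

Each output is the input with this applied: swap the front and back halves of the string, then shift every letter 1 place forward in the alphabet (wrapping around).
For "pmonarch" the result is "bsdiqnpo".
(Check on "hufquuhxfa": → "uhxfahufqu" → "viygbivgrv" ✓)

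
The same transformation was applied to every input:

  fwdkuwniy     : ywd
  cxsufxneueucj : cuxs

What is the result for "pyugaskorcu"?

rsu

What's happening: keep one character in every 3, starting at position 3 (positions 3rd, 6th, 9th, ...), then reverse the string.
For "pyugaskorcu", step one produces "usr"; step two turns that into "rsu".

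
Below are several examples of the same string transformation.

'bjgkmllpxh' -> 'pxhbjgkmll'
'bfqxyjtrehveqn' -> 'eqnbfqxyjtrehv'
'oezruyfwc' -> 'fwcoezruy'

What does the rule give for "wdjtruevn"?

The pattern: move the last 3 characters to the front (rotate right by 3).
Applying that to "wdjtruevn" gives "evnwdjtru".

evnwdjtru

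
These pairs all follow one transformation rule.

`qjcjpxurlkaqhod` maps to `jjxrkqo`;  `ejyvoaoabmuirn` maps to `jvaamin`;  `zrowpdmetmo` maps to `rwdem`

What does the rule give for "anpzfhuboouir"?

In each case the input is transformed by: keep every other character starting from the second (positions 2nd, 4th, 6th, ...).
So "anpzfhuboouir" becomes "nzhboi".

nzhboi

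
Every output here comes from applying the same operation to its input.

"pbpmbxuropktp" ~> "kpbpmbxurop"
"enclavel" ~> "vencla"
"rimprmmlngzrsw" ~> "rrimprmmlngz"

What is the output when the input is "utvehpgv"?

putveh

What's happening: delete the last 2 characters, then move the last character to the front.
On "utvehpgv" that produces "putveh".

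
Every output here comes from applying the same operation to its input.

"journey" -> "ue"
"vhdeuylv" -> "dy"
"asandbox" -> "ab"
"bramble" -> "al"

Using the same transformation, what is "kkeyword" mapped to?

Looking at the pairs, the operation is to keep one character in every 3, starting at position 3 (positions 3rd, 6th, 9th, ...).
For "kkeyword" the result is "eo".

eo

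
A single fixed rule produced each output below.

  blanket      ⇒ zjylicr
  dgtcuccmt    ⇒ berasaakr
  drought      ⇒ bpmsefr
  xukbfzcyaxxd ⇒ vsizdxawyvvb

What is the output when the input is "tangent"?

Each output is the input with this applied: shift every letter 2 places backward in the alphabet (wrapping around).
Applying that to "tangent" gives "ryleclr".

ryleclr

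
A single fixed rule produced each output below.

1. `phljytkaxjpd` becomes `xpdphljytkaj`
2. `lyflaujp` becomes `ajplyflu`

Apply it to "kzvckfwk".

kwkkzvcf

What's happening: move the last 3 characters to the front (rotate right by 3), then swap the first and last characters.
Starting from "kzvckfwk": after the first operation, "fwkkzvck"; after the second, "kwkkzvcf".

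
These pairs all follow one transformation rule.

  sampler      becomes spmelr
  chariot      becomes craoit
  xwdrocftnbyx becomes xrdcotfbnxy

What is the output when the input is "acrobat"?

aorabt

Each output is the input with this applied: swap each adjacent pair of characters (1↔2, 3↔4, ...), then delete the first character.
So "acrobat" becomes "aorabt".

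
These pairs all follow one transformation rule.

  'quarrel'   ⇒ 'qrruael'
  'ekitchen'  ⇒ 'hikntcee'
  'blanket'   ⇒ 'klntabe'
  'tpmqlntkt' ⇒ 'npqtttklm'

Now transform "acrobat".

The rule is to sort the characters into alphabetical order, then move the first 3 characters to the end (rotate left by 3).
On "acrobat": the first step gives "aabcort", and the second then gives "cortaab".

cortaab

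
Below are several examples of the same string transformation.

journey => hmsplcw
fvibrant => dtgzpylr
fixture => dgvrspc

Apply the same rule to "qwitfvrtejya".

What's happening: shift every letter 2 places backward in the alphabet (wrapping around).
Applying that to "qwitfvrtejya" gives "ougrdtprchwy".

ougrdtprchwy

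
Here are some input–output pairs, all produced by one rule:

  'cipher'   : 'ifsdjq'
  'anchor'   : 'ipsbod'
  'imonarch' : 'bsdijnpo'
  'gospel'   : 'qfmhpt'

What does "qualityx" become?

juzyrvbm

In each case the input is transformed by: swap the front and back halves of the string, then shift every letter 1 place forward in the alphabet (wrapping around).
"qualityx" → "juzyrvbm".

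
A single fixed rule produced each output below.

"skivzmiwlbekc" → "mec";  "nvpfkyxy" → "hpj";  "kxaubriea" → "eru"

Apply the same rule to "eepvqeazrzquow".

yyj

In each case the input is transformed by: shift every letter 6 places backward in the alphabet (wrapping around), then keep only the first 3 characters.
Working it through for "eepvqeazrzquow": intermediate "yyjpkyutltkoiq", final "yyj".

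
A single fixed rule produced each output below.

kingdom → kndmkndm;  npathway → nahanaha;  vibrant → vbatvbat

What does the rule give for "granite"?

gaiegaie

The rule is to keep every other character starting from the first (positions 1st, 3rd, 5th, ...), then write the whole string twice.
Working it through for "granite": intermediate "gaie", final "gaiegaie".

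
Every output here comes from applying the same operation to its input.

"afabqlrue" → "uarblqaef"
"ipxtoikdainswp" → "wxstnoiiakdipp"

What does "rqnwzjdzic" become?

Rule — take characters alternately from the front and the back (1st, last, 2nd, 2nd-last, ...), then move the first 3 characters to the end (rotate left by 3).
So "rqnwzjdzic" becomes "inzwdzjrcq".

inzwdzjrcq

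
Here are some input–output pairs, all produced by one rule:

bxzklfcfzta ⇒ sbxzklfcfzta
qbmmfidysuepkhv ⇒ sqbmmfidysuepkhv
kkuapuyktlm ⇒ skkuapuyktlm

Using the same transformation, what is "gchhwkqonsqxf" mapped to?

sgchhwkqonsqxf

Each output is the input with this applied: prepend "s".
On "gchhwkqonsqxf" that produces "sgchhwkqonsqxf".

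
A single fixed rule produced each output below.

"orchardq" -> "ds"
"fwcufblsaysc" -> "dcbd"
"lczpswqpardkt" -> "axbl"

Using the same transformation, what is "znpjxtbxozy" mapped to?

The rule is to shift every letter 1 place forward in the alphabet (wrapping around), then keep one character in every 3, starting at position 3 (positions 3rd, 6th, 9th, ...).
Starting from "znpjxtbxozy": after the first operation, "aoqkyucypaz"; after the second, "qup".

qup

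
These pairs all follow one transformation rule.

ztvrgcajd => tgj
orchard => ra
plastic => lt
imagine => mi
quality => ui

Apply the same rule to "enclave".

na

The transformation: keep one character in every 3, starting at position 2 (positions 2nd, 5th, 8th, ...).
Doing the same to "enclave": "na".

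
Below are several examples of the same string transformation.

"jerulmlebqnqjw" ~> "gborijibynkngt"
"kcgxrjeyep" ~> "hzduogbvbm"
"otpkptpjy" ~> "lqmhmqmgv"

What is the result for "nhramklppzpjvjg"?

The pattern: shift every letter 3 places backward in the alphabet (wrapping around).
Applying that to "nhramklppzpjvjg" gives "keoxjhimmwmgsgd".

keoxjhimmwmgsgd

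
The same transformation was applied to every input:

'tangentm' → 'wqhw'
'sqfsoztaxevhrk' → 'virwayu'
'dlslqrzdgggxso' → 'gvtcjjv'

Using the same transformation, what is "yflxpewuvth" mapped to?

What's happening: shift every letter 3 places forward in the alphabet (wrapping around), then keep every other character starting from the first (positions 1st, 3rd, 5th, ...).
Starting from "yflxpewuvth": after the first operation, "bioashzxywk"; after the second, "boszyk".

boszyk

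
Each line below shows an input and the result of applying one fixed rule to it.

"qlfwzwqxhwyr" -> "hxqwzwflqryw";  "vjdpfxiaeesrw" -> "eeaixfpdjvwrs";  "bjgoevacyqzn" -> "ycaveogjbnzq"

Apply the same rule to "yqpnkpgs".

What's happening: reverse the string, then move the first 3 characters to the end (rotate left by 3).
For "yqpnkpgs", step one produces "sgpknpqy"; step two turns that into "knpqysgp".

knpqysgp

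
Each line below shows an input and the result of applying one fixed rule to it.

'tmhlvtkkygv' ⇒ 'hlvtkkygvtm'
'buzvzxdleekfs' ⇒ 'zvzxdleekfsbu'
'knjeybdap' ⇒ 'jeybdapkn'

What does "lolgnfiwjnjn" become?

Rule — move the first 2 characters to the end (rotate left by 2).
Applying that to "lolgnfiwjnjn" gives "lgnfiwjnjnlo".

lgnfiwjnjnlo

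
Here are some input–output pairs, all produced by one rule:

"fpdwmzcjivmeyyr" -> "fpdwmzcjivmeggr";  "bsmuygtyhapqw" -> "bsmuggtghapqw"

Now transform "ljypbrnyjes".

ljgpbrngjes

The rule is to replace every "y" with "g".
"ljypbrnyjes" → "ljgpbrngjes".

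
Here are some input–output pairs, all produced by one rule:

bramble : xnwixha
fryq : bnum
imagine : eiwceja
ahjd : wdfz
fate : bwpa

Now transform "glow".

chks

The transformation: shift every letter 4 places backward in the alphabet (wrapping around).
On "glow" that produces "chks".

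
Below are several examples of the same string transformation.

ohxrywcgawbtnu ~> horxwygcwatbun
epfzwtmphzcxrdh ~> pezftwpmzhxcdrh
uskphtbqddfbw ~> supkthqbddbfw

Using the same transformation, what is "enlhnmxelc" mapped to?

In each case the input is transformed by: swap each adjacent pair of characters (1↔2, 3↔4, ...).
On "enlhnmxelc" that produces "nehlmnexcl".

nehlmnexcl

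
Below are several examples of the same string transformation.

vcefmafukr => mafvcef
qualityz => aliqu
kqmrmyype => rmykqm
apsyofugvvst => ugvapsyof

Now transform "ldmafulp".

The transformation: delete the last 3 characters, then move the last 3 characters to the front (rotate right by 3).
Applying both steps to "ldmafulp": "ldmaf", then "mafld".
(Check on "qualityz": → "quali" → "aliqu" ✓)

mafld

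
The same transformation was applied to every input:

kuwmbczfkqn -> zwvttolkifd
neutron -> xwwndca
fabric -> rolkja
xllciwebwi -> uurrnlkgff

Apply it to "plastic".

yurljcb

Looking at the pairs, the operation is to shift every letter 9 places forward in the alphabet (wrapping around), then sort the characters into reverse alphabetical order.
Working it through for "plastic": intermediate "yujbcrl", final "yurljcb".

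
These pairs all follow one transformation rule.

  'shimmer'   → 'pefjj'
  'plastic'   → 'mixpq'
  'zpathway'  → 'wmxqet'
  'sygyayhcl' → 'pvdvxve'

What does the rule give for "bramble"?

yoxjy

The pattern: shift every letter 3 places backward in the alphabet (wrapping around), then delete the last 2 characters.
For "bramble" the result is "yoxjy".
(Check on "sygyayhcl": → "pvdvxvezi" → "pvdvxve" ✓)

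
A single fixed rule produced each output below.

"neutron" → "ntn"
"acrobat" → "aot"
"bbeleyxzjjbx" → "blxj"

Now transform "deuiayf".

dif

The transformation: keep one character in every 3, starting at position 1 (positions 1st, 4th, 7th, ...).
Doing the same to "deuiayf": "dif".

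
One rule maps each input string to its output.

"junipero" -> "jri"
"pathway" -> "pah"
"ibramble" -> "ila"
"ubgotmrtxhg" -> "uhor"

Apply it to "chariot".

cor

The transformation: take characters alternately from the front and the back (1st, last, 2nd, 2nd-last, ...), then keep one character in every 3, starting at position 1 (positions 1st, 4th, 7th, ...).
Applying both steps to "chariot": "cthoair", then "cor".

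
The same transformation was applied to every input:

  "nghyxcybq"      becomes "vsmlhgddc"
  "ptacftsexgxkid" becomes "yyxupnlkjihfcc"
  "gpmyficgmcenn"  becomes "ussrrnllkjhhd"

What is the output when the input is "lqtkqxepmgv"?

yvvurqpljca

Rule — shift every letter 5 places forward in the alphabet (wrapping around), then sort the characters into reverse alphabetical order.
"lqtkqxepmgv" → "qvypvcjurla" → "yvvurqpljca".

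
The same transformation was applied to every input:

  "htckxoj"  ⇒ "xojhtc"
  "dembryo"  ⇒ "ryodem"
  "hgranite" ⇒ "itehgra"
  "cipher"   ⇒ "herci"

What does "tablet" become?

The transformation: move the last 3 characters to the front (rotate right by 3), then delete the last character.
"tablet" → "letta".

letta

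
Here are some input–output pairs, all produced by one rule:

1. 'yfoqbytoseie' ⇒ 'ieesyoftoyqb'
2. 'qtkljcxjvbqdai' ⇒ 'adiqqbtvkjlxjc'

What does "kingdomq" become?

Rule — move the last 2 characters to the front (rotate right by 2), then take characters alternately from the front and the back (1st, last, 2nd, 2nd-last, ...).
So "kingdomq" becomes "moqdkgin".

moqdkgin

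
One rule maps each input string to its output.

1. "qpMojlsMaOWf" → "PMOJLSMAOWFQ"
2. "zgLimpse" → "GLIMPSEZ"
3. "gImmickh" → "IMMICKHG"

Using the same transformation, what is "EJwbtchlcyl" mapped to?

JWBTCHLCYLE

Each output is the input with this applied: move the first character to the end, then convert every letter to uppercase.
Working it through for "EJwbtchlcyl": intermediate "JwbtchlcylE", final "JWBTCHLCYLE".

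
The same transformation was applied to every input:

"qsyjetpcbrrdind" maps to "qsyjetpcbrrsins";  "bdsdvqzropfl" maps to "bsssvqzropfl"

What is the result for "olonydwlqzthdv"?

olonyswlqzthsv

What's happening: replace every "d" with "s".
"olonydwlqzthdv" → "olonyswlqzthsv".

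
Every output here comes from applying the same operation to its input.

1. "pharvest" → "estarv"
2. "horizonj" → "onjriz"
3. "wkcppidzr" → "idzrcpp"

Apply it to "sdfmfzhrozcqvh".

What's happening: delete the first 2 characters, then move the first 3 characters to the end (rotate left by 3).
On "sdfmfzhrozcqvh" that produces "zhrozcqvhfmf".

zhrozcqvhfmf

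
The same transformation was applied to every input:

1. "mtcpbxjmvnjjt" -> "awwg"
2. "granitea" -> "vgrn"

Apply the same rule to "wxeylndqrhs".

What's happening: shift every letter 13 places forward in the alphabet (wrapping around) — i.e. ROT13, then keep only the last 4 characters.
For "wxeylndqrhs" the result is "deuf".

deuf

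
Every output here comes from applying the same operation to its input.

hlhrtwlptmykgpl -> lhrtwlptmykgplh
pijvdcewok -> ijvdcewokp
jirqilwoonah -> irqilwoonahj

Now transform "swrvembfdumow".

wrvembfdumows

In each case the input is transformed by: move the first character to the end.
"swrvembfdumow" → "wrvembfdumows".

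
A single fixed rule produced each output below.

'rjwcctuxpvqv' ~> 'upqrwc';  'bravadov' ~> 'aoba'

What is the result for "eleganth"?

Each output is the input with this applied: swap the front and back halves of the string, then keep every other character starting from the first (positions 1st, 3rd, 5th, ...).
Applying both steps to "eleganth": "antheleg", then "atee".

atee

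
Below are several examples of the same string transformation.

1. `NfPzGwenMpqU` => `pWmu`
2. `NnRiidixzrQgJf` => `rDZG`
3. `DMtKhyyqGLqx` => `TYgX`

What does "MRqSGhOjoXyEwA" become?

QHOe

The rule is to keep one character in every 3, starting at position 3 (positions 3rd, 6th, 9th, ...), then flip the case of every letter.
On "MRqSGhOjoXyEwA": the first step gives "qhoE", and the second then gives "QHOe".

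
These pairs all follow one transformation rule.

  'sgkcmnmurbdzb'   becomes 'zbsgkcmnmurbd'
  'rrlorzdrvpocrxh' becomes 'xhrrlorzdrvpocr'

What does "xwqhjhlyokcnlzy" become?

Each output is the input with this applied: move the last 2 characters to the front (rotate right by 2).
For "xwqhjhlyokcnlzy" the result is "zyxwqhjhlyokcnl".

zyxwqhjhlyokcnl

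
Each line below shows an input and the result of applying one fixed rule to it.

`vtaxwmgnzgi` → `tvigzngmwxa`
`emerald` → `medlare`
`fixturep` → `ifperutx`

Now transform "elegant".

letnage

Each output is the input with this applied: move the first 2 characters to the end (rotate left by 2), then reverse the string.
"elegant" → "letnage".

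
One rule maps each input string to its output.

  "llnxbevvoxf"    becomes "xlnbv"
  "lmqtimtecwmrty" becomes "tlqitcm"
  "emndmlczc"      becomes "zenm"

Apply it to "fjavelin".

ifae

Each output is the input with this applied: move the last 3 characters to the front (rotate right by 3), then keep every other character starting from the second (positions 2nd, 4th, 6th, ...).
"fjavelin" → "linfjave" → "ifae".
(Check on "llnxbevvoxf": → "oxfllnxbevv" → "xlnbv" ✓)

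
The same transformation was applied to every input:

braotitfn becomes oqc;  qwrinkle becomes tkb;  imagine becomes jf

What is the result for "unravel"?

ks

In each case the input is transformed by: keep one character in every 3, starting at position 2 (positions 2nd, 5th, 8th, ...), then shift every letter 3 places backward in the alphabet (wrapping around).
For "unravel", step one produces "nv"; step two turns that into "ks".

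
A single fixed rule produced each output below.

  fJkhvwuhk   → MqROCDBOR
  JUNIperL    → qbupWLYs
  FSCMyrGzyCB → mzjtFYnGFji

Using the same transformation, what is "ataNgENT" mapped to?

What's happening: shift every letter 7 places forward in the alphabet (wrapping around), then flip the case of every letter.
For "ataNgENT", step one produces "hahUnLUA"; step two turns that into "HAHuNlua".

HAHuNlua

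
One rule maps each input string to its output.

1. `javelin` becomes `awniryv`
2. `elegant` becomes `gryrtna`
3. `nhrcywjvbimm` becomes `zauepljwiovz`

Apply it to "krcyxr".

exeplk

The pattern: move the last character to the front, then shift every letter 13 places forward in the alphabet (wrapping around) — i.e. ROT13.
"krcyxr" → "rkrcyx" → "exeplk".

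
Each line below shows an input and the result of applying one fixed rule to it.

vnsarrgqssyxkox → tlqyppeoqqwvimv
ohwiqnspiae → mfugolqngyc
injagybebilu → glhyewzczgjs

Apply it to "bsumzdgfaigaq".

The pattern: shift every letter 2 places backward in the alphabet (wrapping around).
Applying that to "bsumzdgfaigaq" gives "zqskxbedygeyo".

zqskxbedygeyo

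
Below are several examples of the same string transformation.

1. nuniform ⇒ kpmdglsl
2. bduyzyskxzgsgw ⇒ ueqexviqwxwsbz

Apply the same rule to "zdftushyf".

In each case the input is transformed by: reverse the string, then shift every letter 2 places backward in the alphabet (wrapping around).
Working it through for "zdftushyf": intermediate "fyhsutfdz", final "dwfqsrdbx".

dwfqsrdbx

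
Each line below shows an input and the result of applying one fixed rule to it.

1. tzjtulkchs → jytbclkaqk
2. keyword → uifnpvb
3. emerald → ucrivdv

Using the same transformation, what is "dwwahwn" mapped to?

enyrnnu

The rule is to shift every letter 9 places backward in the alphabet (wrapping around), then reverse the string.
Working it through for "dwwahwn": intermediate "unnryne", final "enyrnnu".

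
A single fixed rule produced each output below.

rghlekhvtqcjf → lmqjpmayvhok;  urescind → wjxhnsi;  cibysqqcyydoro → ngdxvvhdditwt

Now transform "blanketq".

qfspjyv

Each output is the input with this applied: shift every letter 5 places forward in the alphabet (wrapping around), then delete the first character.
On "blanketq": the first step gives "gqfspjyv", and the second then gives "qfspjyv".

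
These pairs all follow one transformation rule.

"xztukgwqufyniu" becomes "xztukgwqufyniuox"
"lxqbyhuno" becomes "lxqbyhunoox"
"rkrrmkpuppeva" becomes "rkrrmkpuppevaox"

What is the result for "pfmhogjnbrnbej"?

Looking at the pairs, the operation is to append "ox".
For "pfmhogjnbrnbej" the result is "pfmhogjnbrnbejox".

pfmhogjnbrnbejox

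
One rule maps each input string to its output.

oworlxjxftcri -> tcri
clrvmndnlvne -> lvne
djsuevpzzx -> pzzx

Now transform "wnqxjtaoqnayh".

Looking at the pairs, the operation is to keep only the last 4 characters.
For "wnqxjtaoqnayh" the result is "nayh".

nayh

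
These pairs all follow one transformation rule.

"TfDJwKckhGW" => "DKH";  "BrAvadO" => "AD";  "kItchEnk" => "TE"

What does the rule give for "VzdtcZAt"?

In each case the input is transformed by: keep one character in every 3, starting at position 3 (positions 3rd, 6th, 9th, ...), then convert every letter to uppercase.
On "VzdtcZAt": the first step gives "dZ", and the second then gives "DZ".

DZ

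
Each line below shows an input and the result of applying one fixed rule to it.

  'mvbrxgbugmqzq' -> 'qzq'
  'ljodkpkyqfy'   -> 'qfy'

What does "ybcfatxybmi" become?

In each case the input is transformed by: keep only the last 3 characters.
"ybcfatxybmi" → "bmi".

bmi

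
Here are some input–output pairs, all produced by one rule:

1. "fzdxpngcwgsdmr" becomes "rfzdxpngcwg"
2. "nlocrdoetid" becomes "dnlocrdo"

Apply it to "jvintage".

Each output is the input with this applied: move the last character to the front, then delete the last 3 characters.
Starting from "jvintage": after the first operation, "ejvintag"; after the second, "ejvin".

ejvin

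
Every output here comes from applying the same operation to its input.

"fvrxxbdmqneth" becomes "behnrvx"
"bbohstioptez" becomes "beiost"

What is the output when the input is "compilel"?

Each output is the input with this applied: sort the characters into alphabetical order, then keep every other character starting from the first (positions 1st, 3rd, 5th, ...).
Working it through for "compilel": intermediate "ceillmop", final "cilo".
(Check on "fvrxxbdmqneth": → "bdefhmnqrtvxx" → "behnrvx" ✓)

cilo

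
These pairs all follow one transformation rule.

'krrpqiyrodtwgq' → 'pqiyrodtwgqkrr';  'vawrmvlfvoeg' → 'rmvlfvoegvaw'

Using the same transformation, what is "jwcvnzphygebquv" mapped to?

vnzphygebquvjwc

The transformation: move the first 3 characters to the end (rotate left by 3).
Doing the same to "jwcvnzphygebquv": "vnzphygebquvjwc".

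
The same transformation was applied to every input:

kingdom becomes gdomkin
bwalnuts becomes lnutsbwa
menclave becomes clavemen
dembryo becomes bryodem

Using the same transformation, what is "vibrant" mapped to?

What's happening: move the first 3 characters to the end (rotate left by 3).
For "vibrant" the result is "rantvib".

rantvib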